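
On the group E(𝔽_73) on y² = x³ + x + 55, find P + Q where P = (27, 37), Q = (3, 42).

(49, 71)

(27, 37) + (3, 42). λ = (42 - 37)/(3 - 27) ≡ 5/49 mod 73. 49⁻¹ ≡ 3 (mod 73), so λ ≡ 15.
  x = λ² - 27 - 3 = 225 - 30 ≡ 49; y = λ·(27 - 49) - 37 ≡ 71. → (49, 71)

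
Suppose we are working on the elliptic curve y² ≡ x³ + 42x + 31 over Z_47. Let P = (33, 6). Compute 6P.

Repeated addition: build up to 6P.
2P: tangent at (33, 6): λ = (3·33² + 42)/(2·6) ≡ 19/12. 12⁻¹ ≡ 4 (mod 47), so λ ≡ 19·4 ≡ 29.
  x = λ² - 33 - 33 = 841 - 66 ≡ 23; y = λ·(33 - 23) - 6 ≡ 2. → (23, 2)
3P: (23, 2) + (33, 6). λ = (6 - 2)/(33 - 23) ≡ 4/10 mod 47. 10⁻¹ ≡ 33 (mod 47), so λ ≡ 38.
  x = λ² - 23 - 33 = 1444 - 56 ≡ 25; y = λ·(23 - 25) - 2 ≡ 16. → (25, 16)
4P: (25, 16) + (33, 6). λ = (6 - 16)/(33 - 25) ≡ 37/8 mod 47. 8⁻¹ ≡ 6 (mod 47), so λ ≡ 34.
  x = λ² - 25 - 33 = 1156 - 58 ≡ 17; y = λ·(25 - 17) - 16 ≡ 21. → (17, 21)
5P: (17, 21) + (33, 6). λ = (6 - 21)/(33 - 17) ≡ 32/16 mod 47. 16⁻¹ ≡ 3 (mod 47) since 16·3 = 48 ≡ 1, so λ ≡ 2.
  x = λ² - 17 - 33 = 4 - 50 ≡ 1; y = λ·(17 - 1) - 21 ≡ 11. → (1, 11)
6P: (1, 11) + (33, 6). λ = (6 - 11)/(33 - 1) ≡ 42/32 mod 47. 32⁻¹ ≡ 25 (mod 47) since 32·25 = 800 ≡ 1, so λ ≡ 16.
  x = λ² - 1 - 33 = 256 - 34 ≡ 34; y = λ·(1 - 34) - 11 ≡ 25. → (34, 25)

(34, 25)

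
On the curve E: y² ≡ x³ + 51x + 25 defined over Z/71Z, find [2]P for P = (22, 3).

(31, 50)

tangent at (22, 3): λ = (3·22² + 51)/(2·3) ≡ 12/6. 6⁻¹ ≡ 12 (mod 71), so λ ≡ 12·12 ≡ 2.
  x = λ² - 22 - 22 = 4 - 44 ≡ 31; y = λ·(22 - 31) - 3 ≡ 50. → (31, 50)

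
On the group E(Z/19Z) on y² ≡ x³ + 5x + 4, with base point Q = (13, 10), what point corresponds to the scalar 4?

Repeated addition: build up to 4Q.
2Q: tangent at (13, 10): λ = (3·13² + 5)/(2·10) ≡ 18/1. 1⁻¹ ≡ 1 (mod 19) since 1·1 = 1 ≡ 1, so λ ≡ 18·1 ≡ 18.
  x = λ² - 13 - 13 = 324 - 26 ≡ 13; y = λ·(13 - 13) - 10 ≡ 9. → (13, 9)
3Q: (13, 9) + (13, 10): same x and y₁ ≡ -y₂, so the sum is ∞.
4Q: ∞ + (13, 10) = (13, 10) (identity).

(13, 10)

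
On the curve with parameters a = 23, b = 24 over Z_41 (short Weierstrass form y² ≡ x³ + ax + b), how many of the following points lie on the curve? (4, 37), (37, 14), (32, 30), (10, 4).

(4, 37): 37² ≡ 16, rhs ≡ 16 → on.
(37, 14): 14² ≡ 32, rhs ≡ 32 → on.
(32, 30): 30² ≡ 39, rhs ≡ 31 → off.
(10, 4): 4² ≡ 16, rhs ≡ 24 → off.

2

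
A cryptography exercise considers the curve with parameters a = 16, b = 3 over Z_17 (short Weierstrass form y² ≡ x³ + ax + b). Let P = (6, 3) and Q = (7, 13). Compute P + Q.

(2, 3)

(6, 3) + (7, 13). λ = (13 - 3)/(7 - 6) ≡ 10/1 mod 17. 1⁻¹ ≡ 1 (mod 17), so λ ≡ 10.
  x = λ² - 6 - 7 = 100 - 13 ≡ 2; y = λ·(6 - 2) - 3 ≡ 3. → (2, 3)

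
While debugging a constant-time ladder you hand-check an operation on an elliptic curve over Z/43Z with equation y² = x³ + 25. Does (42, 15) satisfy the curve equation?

y² = 15² ≡ 10; x³ + 0x + 25 = 74113 ≡ 24 (mod 43). 10 ≠ 24.

no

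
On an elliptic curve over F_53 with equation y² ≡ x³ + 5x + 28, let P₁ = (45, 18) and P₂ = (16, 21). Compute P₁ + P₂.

(45, 18) + (16, 21). λ = (21 - 18)/(16 - 45) ≡ 3/24 mod 53. 24⁻¹ ≡ 42 (mod 53), so λ ≡ 20.
  x = λ² - 45 - 16 = 400 - 61 ≡ 21; y = λ·(45 - 21) - 18 ≡ 38. → (21, 38)

(21, 38)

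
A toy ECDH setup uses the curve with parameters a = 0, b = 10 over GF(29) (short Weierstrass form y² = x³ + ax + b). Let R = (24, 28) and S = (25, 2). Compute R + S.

(24, 28) + (25, 2). λ = (2 - 28)/(25 - 24) ≡ 3/1 mod 29. 1⁻¹ ≡ 1 (mod 29) since 1·1 = 1 ≡ 1, so λ ≡ 3.
  x = λ² - 24 - 25 = 9 - 49 ≡ 18; y = λ·(24 - 18) - 28 ≡ 19. → (18, 19)

(18, 19)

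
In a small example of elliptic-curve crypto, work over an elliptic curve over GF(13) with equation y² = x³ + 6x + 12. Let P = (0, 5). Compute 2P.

tangent at (0, 5): λ = (3·0² + 6)/(2·5) ≡ 6/10. 10⁻¹ ≡ 4 (mod 13) since 10·4 = 40 ≡ 1, so λ ≡ 6·4 ≡ 11.
  x = λ² - 0 - 0 = 121 - 0 ≡ 4; y = λ·(0 - 4) - 5 ≡ 3. → (4, 3)

(4, 3)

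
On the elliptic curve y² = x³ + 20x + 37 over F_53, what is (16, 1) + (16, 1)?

(20, 13)

tangent at (16, 1): λ = (3·16² + 20)/(2·1) ≡ 46/2. 2⁻¹ ≡ 27 (mod 53), so λ ≡ 46·27 ≡ 23.
  x = λ² - 16 - 16 = 529 - 32 ≡ 20; y = λ·(16 - 20) - 1 ≡ 13. → (20, 13)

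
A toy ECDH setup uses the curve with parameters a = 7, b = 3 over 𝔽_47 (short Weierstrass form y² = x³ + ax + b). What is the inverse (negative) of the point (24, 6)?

-(24, 6) = (24, -6 mod 47) = (24, 41).

(24, 41)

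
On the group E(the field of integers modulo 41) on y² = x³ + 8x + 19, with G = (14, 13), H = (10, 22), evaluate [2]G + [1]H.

First 2G:
Repeated addition: build up to 2G.
2G: tangent at (14, 13): λ = (3·14² + 8)/(2·13) ≡ 22/26. 26⁻¹ ≡ 30 (mod 41), so λ ≡ 22·30 ≡ 4.
  x = λ² - 14 - 14 = 16 - 28 ≡ 29; y = λ·(14 - 29) - 13 ≡ 9. → (29, 9)
2G = (29, 9).
Finally 2G + H:
(29, 9) + (10, 22). λ = (22 - 9)/(10 - 29) ≡ 13/22 mod 41. 22⁻¹ ≡ 28 (mod 41), so λ ≡ 36.
  x = λ² - 29 - 10 = 1296 - 39 ≡ 27; y = λ·(29 - 27) - 9 ≡ 22. → (27, 22)

(27, 22)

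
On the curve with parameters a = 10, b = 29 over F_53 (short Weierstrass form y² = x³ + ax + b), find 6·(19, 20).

(0, 33)

Write Q = (19, 20).
Double-and-add on 6 = (110)₂. Start with Q = (19, 20) for the leading 1-bit.
double: tangent at (19, 20): λ = (3·19² + 10)/(2·20) ≡ 33/40. 40⁻¹ ≡ 4 (mod 53) since 40·4 = 160 ≡ 1, so λ ≡ 33·4 ≡ 26.
  x = λ² - 19 - 19 = 676 - 38 ≡ 2; y = λ·(19 - 2) - 20 ≡ 51. → (2, 51)
add Q: (2, 51) + (19, 20). λ = (20 - 51)/(19 - 2) ≡ 22/17 mod 53. 17⁻¹ ≡ 25 (mod 53) since 17·25 = 425 ≡ 1, so λ ≡ 20.
  x = λ² - 2 - 19 = 400 - 21 ≡ 8; y = λ·(2 - 8) - 51 ≡ 41. → (8, 41)
double: tangent at (8, 41): λ = (3·8² + 10)/(2·41) ≡ 43/29. 29⁻¹ ≡ 11 (mod 53) since 29·11 = 319 ≡ 1, so λ ≡ 43·11 ≡ 49.
  x = λ² - 8 - 8 = 2401 - 16 ≡ 0; y = λ·(8 - 0) - 41 ≡ 33. → (0, 33)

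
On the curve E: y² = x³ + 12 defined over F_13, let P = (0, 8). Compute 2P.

tangent at (0, 8): λ = (3·0² + 0)/(2·8) ≡ 0/3. 3⁻¹ ≡ 9 (mod 13) since 3·9 = 27 ≡ 1, so λ ≡ 0·9 ≡ 0.
  x = λ² - 0 - 0 = 0 - 0 ≡ 0; y = λ·(0 - 0) - 8 ≡ 5. → (0, 5)

(0, 5)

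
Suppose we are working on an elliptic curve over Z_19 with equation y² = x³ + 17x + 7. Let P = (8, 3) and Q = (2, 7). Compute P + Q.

(1, 5)

(8, 3) + (2, 7). λ = (7 - 3)/(2 - 8) ≡ 4/13 mod 19. 13⁻¹ ≡ 3 (mod 19) since 13·3 = 39 ≡ 1, so λ ≡ 12.
  x = λ² - 8 - 2 = 144 - 10 ≡ 1; y = λ·(8 - 1) - 3 ≡ 5. → (1, 5)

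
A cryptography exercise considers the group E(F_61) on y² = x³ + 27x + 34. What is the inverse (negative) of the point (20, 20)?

(20, 41)

-(20, 20) = (20, -20 mod 61) = (20, 41).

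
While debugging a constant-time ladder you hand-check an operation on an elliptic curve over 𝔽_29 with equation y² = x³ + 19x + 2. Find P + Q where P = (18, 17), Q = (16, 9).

(18, 17) + (16, 9). λ = (9 - 17)/(16 - 18) ≡ 21/27 mod 29. 27⁻¹ ≡ 14 (mod 29), so λ ≡ 4.
  x = λ² - 18 - 16 = 16 - 34 ≡ 11; y = λ·(18 - 11) - 17 ≡ 11. → (11, 11)

(11, 11)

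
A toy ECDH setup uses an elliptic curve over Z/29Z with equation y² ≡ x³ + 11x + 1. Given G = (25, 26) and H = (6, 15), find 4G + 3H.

First 4G:
Double-and-add on 4 = (100)₂. Start with G = (25, 26) for the leading 1-bit.
double: tangent at (25, 26): λ = (3·25² + 11)/(2·26) ≡ 1/23. 23⁻¹ ≡ 24 (mod 29) since 23·24 = 552 ≡ 1, so λ ≡ 1·24 ≡ 24.
  x = λ² - 25 - 25 = 576 - 50 ≡ 4; y = λ·(25 - 4) - 26 ≡ 14. → (4, 14)
double: tangent at (4, 14): λ = (3·4² + 11)/(2·14) ≡ 1/28. 28⁻¹ ≡ 28 (mod 29) since 28·28 = 784 ≡ 1, so λ ≡ 1·28 ≡ 28.
  x = λ² - 4 - 4 = 784 - 8 ≡ 22; y = λ·(4 - 22) - 14 ≡ 4. → (22, 4)
4G = (22, 4).
Next 3H:
Repeated addition: build up to 3H.
2H: tangent at (6, 15): λ = (3·6² + 11)/(2·15) ≡ 3/1. 1⁻¹ ≡ 1 (mod 29) since 1·1 = 1 ≡ 1, so λ ≡ 3·1 ≡ 3.
  x = λ² - 6 - 6 = 9 - 12 ≡ 26; y = λ·(6 - 26) - 15 ≡ 12. → (26, 12)
3H: (26, 12) + (6, 15). λ = (15 - 12)/(6 - 26) ≡ 3/9 mod 29. 9⁻¹ ≡ 13 (mod 29), so λ ≡ 10.
  x = λ² - 26 - 6 = 100 - 32 ≡ 10; y = λ·(26 - 10) - 12 ≡ 3. → (10, 3)
3H = (10, 3).
Finally 4G + 3H:
(22, 4) + (10, 3). λ = (3 - 4)/(10 - 22) ≡ 28/17 mod 29. 17⁻¹ ≡ 12 (mod 29), so λ ≡ 17.
  x = λ² - 22 - 10 = 289 - 32 ≡ 25; y = λ·(22 - 25) - 4 ≡ 3. → (25, 3)

(25, 3)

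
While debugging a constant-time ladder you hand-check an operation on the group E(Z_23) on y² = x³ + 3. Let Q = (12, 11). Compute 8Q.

Double-and-add on 8 = (1000)₂. Start with Q = (12, 11) for the leading 1-bit.
double: tangent at (12, 11): λ = (3·12² + 0)/(2·11) ≡ 18/22. 22⁻¹ ≡ 22 (mod 23), so λ ≡ 18·22 ≡ 5.
  x = λ² - 12 - 12 = 25 - 24 ≡ 1; y = λ·(12 - 1) - 11 ≡ 21. → (1, 21)
double: tangent at (1, 21): λ = (3·1² + 0)/(2·21) ≡ 3/19. 19⁻¹ ≡ 17 (mod 23) since 19·17 = 323 ≡ 1, so λ ≡ 3·17 ≡ 5.
  x = λ² - 1 - 1 = 25 - 2 ≡ 0; y = λ·(1 - 0) - 21 ≡ 7. → (0, 7)
double: tangent at (0, 7): λ = (3·0² + 0)/(2·7) ≡ 0/14. 14⁻¹ ≡ 5 (mod 23), so λ ≡ 0·5 ≡ 0.
  x = λ² - 0 - 0 = 0 - 0 ≡ 0; y = λ·(0 - 0) - 7 ≡ 16. → (0, 16)

(0, 16)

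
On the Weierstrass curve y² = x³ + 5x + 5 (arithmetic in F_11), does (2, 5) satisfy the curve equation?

y² = 5² ≡ 3; x³ + 5x + 5 = 23 ≡ 1 (mod 11). 3 ≠ 1.

no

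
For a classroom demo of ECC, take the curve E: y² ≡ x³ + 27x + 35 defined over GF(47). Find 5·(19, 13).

(6, 32)

Write Q = (19, 13).
Repeated addition: build up to 5Q.
2Q: tangent at (19, 13): λ = (3·19² + 27)/(2·13) ≡ 29/26. 26⁻¹ ≡ 38 (mod 47), so λ ≡ 29·38 ≡ 21.
  x = λ² - 19 - 19 = 441 - 38 ≡ 27; y = λ·(19 - 27) - 13 ≡ 7. → (27, 7)
3Q: (27, 7) + (19, 13). λ = (13 - 7)/(19 - 27) ≡ 6/39 mod 47. 39⁻¹ ≡ 41 (mod 47), so λ ≡ 11.
  x = λ² - 27 - 19 = 121 - 46 ≡ 28; y = λ·(27 - 28) - 7 ≡ 29. → (28, 29)
4Q: (28, 29) + (19, 13). λ = (13 - 29)/(19 - 28) ≡ 31/38 mod 47. 38⁻¹ ≡ 26 (mod 47), so λ ≡ 7.
  x = λ² - 28 - 19 = 49 - 47 ≡ 2; y = λ·(28 - 2) - 29 ≡ 12. → (2, 12)
5Q: (2, 12) + (19, 13). λ = (13 - 12)/(19 - 2) ≡ 1/17 mod 47. 17⁻¹ ≡ 36 (mod 47), so λ ≡ 36.
  x = λ² - 2 - 19 = 1296 - 21 ≡ 6; y = λ·(2 - 6) - 12 ≡ 32. → (6, 32)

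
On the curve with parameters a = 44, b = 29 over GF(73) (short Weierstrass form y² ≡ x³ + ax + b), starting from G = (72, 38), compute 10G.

Repeated addition: build up to 10G.
2G: tangent at (72, 38): λ = (3·72² + 44)/(2·38) ≡ 47/3. 3⁻¹ ≡ 49 (mod 73) since 3·49 = 147 ≡ 1, so λ ≡ 47·49 ≡ 40.
  x = λ² - 72 - 72 = 1600 - 144 ≡ 69; y = λ·(72 - 69) - 38 ≡ 9. → (69, 9)
3G: (69, 9) + (72, 38). λ = (38 - 9)/(72 - 69) ≡ 29/3 mod 73. 3⁻¹ ≡ 49 (mod 73) since 3·49 = 147 ≡ 1, so λ ≡ 34.
  x = λ² - 69 - 72 = 1156 - 141 ≡ 66; y = λ·(69 - 66) - 9 ≡ 20. → (66, 20)
4G: (66, 20) + (72, 38). λ = (38 - 20)/(72 - 66) ≡ 18/6 mod 73. 6⁻¹ ≡ 61 (mod 73) since 6·61 = 366 ≡ 1, so λ ≡ 3.
  x = λ² - 66 - 72 = 9 - 138 ≡ 17; y = λ·(66 - 17) - 20 ≡ 54. → (17, 54)
5G: (17, 54) + (72, 38). λ = (38 - 54)/(72 - 17) ≡ 57/55 mod 73. 55⁻¹ ≡ 4 (mod 73), so λ ≡ 9.
  x = λ² - 17 - 72 = 81 - 89 ≡ 65; y = λ·(17 - 65) - 54 ≡ 25. → (65, 25)
6G: (65, 25) + (72, 38). λ = (38 - 25)/(72 - 65) ≡ 13/7 mod 73. 7⁻¹ ≡ 21 (mod 73) since 7·21 = 147 ≡ 1, so λ ≡ 54.
  x = λ² - 65 - 72 = 2916 - 137 ≡ 5; y = λ·(65 - 5) - 25 ≡ 3. → (5, 3)
7G: (5, 3) + (72, 38). λ = (38 - 3)/(72 - 5) ≡ 35/67 mod 73. 67⁻¹ ≡ 12 (mod 73), so λ ≡ 55.
  x = λ² - 5 - 72 = 3025 - 77 ≡ 28; y = λ·(5 - 28) - 3 ≡ 46. → (28, 46)
8G: (28, 46) + (72, 38). λ = (38 - 46)/(72 - 28) ≡ 65/44 mod 73. 44⁻¹ ≡ 5 (mod 73), so λ ≡ 33.
  x = λ² - 28 - 72 = 1089 - 100 ≡ 40; y = λ·(28 - 40) - 46 ≡ 69. → (40, 69)
9G: (40, 69) + (72, 38). λ = (38 - 69)/(72 - 40) ≡ 42/32 mod 73. 32⁻¹ ≡ 16 (mod 73), so λ ≡ 15.
  x = λ² - 40 - 72 = 225 - 112 ≡ 40; y = λ·(40 - 40) - 69 ≡ 4. → (40, 4)
10G: (40, 4) + (72, 38). λ = (38 - 4)/(72 - 40) ≡ 34/32 mod 73. 32⁻¹ ≡ 16 (mod 73), so λ ≡ 33.
  x = λ² - 40 - 72 = 1089 - 112 ≡ 28; y = λ·(40 - 28) - 4 ≡ 27. → (28, 27)

(28, 27)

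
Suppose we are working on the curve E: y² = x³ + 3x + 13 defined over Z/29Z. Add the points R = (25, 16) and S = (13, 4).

(21, 17)

(25, 16) + (13, 4). λ = (4 - 16)/(13 - 25) ≡ 17/17 mod 29. 17⁻¹ ≡ 12 (mod 29), so λ ≡ 1.
  x = λ² - 25 - 13 = 1 - 38 ≡ 21; y = λ·(25 - 21) - 16 ≡ 17. → (21, 17)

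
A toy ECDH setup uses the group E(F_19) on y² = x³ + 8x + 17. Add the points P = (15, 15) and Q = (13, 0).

(14, 2)

(15, 15) + (13, 0). λ = (0 - 15)/(13 - 15) ≡ 4/17 mod 19. 17⁻¹ ≡ 9 (mod 19), so λ ≡ 17.
  x = λ² - 15 - 13 = 289 - 28 ≡ 14; y = λ·(15 - 14) - 15 ≡ 2. → (14, 2)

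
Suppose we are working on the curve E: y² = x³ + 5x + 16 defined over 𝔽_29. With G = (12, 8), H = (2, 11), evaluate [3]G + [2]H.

First 3G:
Repeated addition: build up to 3G.
2G: tangent at (12, 8): λ = (3·12² + 5)/(2·8) ≡ 2/16. 16⁻¹ ≡ 20 (mod 29) since 16·20 = 320 ≡ 1, so λ ≡ 2·20 ≡ 11.
  x = λ² - 12 - 12 = 121 - 24 ≡ 10; y = λ·(12 - 10) - 8 ≡ 14. → (10, 14)
3G: (10, 14) + (12, 8). λ = (8 - 14)/(12 - 10) ≡ 23/2 mod 29. 2⁻¹ ≡ 15 (mod 29) since 2·15 = 30 ≡ 1, so λ ≡ 26.
  x = λ² - 10 - 12 = 676 - 22 ≡ 16; y = λ·(10 - 16) - 14 ≡ 4. → (16, 4)
3G = (16, 4).
Next 2H:
Repeated addition: build up to 2H.
2H: tangent at (2, 11): λ = (3·2² + 5)/(2·11) ≡ 17/22. 22⁻¹ ≡ 4 (mod 29) since 22·4 = 88 ≡ 1, so λ ≡ 17·4 ≡ 10.
  x = λ² - 2 - 2 = 100 - 4 ≡ 9; y = λ·(2 - 9) - 11 ≡ 6. → (9, 6)
2H = (9, 6).
Finally 3G + 2H:
(16, 4) + (9, 6). λ = (6 - 4)/(9 - 16) ≡ 2/22 mod 29. 22⁻¹ ≡ 4 (mod 29), so λ ≡ 8.
  x = λ² - 16 - 9 = 64 - 25 ≡ 10; y = λ·(16 - 10) - 4 ≡ 15. → (10, 15)

(10, 15)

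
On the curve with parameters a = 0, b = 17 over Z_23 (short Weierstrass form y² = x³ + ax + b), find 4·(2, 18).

Write Q = (2, 18).
Double-and-add on 4 = (100)₂. Start with Q = (2, 18) for the leading 1-bit.
double: tangent at (2, 18): λ = (3·2² + 0)/(2·18) ≡ 12/13. 13⁻¹ ≡ 16 (mod 23) since 13·16 = 208 ≡ 1, so λ ≡ 12·16 ≡ 8.
  x = λ² - 2 - 2 = 64 - 4 ≡ 14; y = λ·(2 - 14) - 18 ≡ 1. → (14, 1)
double: tangent at (14, 1): λ = (3·14² + 0)/(2·1) ≡ 13/2. 2⁻¹ ≡ 12 (mod 23) since 2·12 = 24 ≡ 1, so λ ≡ 13·12 ≡ 18.
  x = λ² - 14 - 14 = 324 - 28 ≡ 20; y = λ·(14 - 20) - 1 ≡ 6. → (20, 6)

(20, 6)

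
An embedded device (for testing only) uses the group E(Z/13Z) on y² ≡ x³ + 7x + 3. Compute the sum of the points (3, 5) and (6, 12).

(3, 5) + (6, 12). λ = (12 - 5)/(6 - 3) ≡ 7/3 mod 13. 3⁻¹ ≡ 9 (mod 13) since 3·9 = 27 ≡ 1, so λ ≡ 11.
  x = λ² - 3 - 6 = 121 - 9 ≡ 8; y = λ·(3 - 8) - 5 ≡ 5. → (8, 5)

(8, 5)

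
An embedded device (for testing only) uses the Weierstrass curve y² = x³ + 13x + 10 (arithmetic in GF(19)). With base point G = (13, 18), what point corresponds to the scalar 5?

(13, 18)

Repeated addition: build up to 5G.
2G: tangent at (13, 18): λ = (3·13² + 13)/(2·18) ≡ 7/17. 17⁻¹ ≡ 9 (mod 19), so λ ≡ 7·9 ≡ 6.
  x = λ² - 13 - 13 = 36 - 26 ≡ 10; y = λ·(13 - 10) - 18 ≡ 0. → (10, 0)
3G: (10, 0) + (13, 18). λ = (18 - 0)/(13 - 10) ≡ 18/3 mod 19. 3⁻¹ ≡ 13 (mod 19), so λ ≡ 6.
  x = λ² - 10 - 13 = 36 - 23 ≡ 13; y = λ·(10 - 13) - 0 ≡ 1. → (13, 1)
4G: (13, 1) + (13, 18): same x and y₁ ≡ -y₂, so the sum is O.
5G: O + (13, 18) = (13, 18) (identity).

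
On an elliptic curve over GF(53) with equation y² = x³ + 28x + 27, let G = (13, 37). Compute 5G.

Repeated addition: build up to 5G.
2G: tangent at (13, 37): λ = (3·13² + 28)/(2·37) ≡ 5/21. 21⁻¹ ≡ 48 (mod 53), so λ ≡ 5·48 ≡ 28.
  x = λ² - 13 - 13 = 784 - 26 ≡ 16; y = λ·(13 - 16) - 37 ≡ 38. → (16, 38)
3G: (16, 38) + (13, 37). λ = (37 - 38)/(13 - 16) ≡ 52/50 mod 53. 50⁻¹ ≡ 35 (mod 53), so λ ≡ 18.
  x = λ² - 16 - 13 = 324 - 29 ≡ 30; y = λ·(16 - 30) - 38 ≡ 28. → (30, 28)
4G: (30, 28) + (13, 37). λ = (37 - 28)/(13 - 30) ≡ 9/36 mod 53. 36⁻¹ ≡ 28 (mod 53), so λ ≡ 40.
  x = λ² - 30 - 13 = 1600 - 43 ≡ 20; y = λ·(30 - 20) - 28 ≡ 1. → (20, 1)
5G: (20, 1) + (13, 37). λ = (37 - 1)/(13 - 20) ≡ 36/46 mod 53. 46⁻¹ ≡ 15 (mod 53), so λ ≡ 10.
  x = λ² - 20 - 13 = 100 - 33 ≡ 14; y = λ·(20 - 14) - 1 ≡ 6. → (14, 6)

(14, 6)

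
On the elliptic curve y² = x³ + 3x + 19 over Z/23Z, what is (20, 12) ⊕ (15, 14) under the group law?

(13, 22)

(20, 12) + (15, 14). λ = (14 - 12)/(15 - 20) ≡ 2/18 mod 23. 18⁻¹ ≡ 9 (mod 23) since 18·9 = 162 ≡ 1, so λ ≡ 18.
  x = λ² - 20 - 15 = 324 - 35 ≡ 13; y = λ·(20 - 13) - 12 ≡ 22. → (13, 22)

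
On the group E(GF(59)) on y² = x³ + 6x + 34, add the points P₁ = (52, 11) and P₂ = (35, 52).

(52, 11) + (35, 52). λ = (52 - 11)/(35 - 52) ≡ 41/42 mod 59. 42⁻¹ ≡ 52 (mod 59) since 42·52 = 2184 ≡ 1, so λ ≡ 8.
  x = λ² - 52 - 35 = 64 - 87 ≡ 36; y = λ·(52 - 36) - 11 ≡ 58. → (36, 58)

(36, 58)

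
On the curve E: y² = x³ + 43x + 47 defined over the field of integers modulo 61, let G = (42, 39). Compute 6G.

(40, 3)

Double-and-add on 6 = (110)₂. Start with G = (42, 39) for the leading 1-bit.
double: tangent at (42, 39): λ = (3·42² + 43)/(2·39) ≡ 28/17. 17⁻¹ ≡ 18 (mod 61) since 17·18 = 306 ≡ 1, so λ ≡ 28·18 ≡ 16.
  x = λ² - 42 - 42 = 256 - 84 ≡ 50; y = λ·(42 - 50) - 39 ≡ 16. → (50, 16)
add G: (50, 16) + (42, 39). λ = (39 - 16)/(42 - 50) ≡ 23/53 mod 61. 53⁻¹ ≡ 38 (mod 61), so λ ≡ 20.
  x = λ² - 50 - 42 = 400 - 92 ≡ 3; y = λ·(50 - 3) - 16 ≡ 9. → (3, 9)
double: tangent at (3, 9): λ = (3·3² + 43)/(2·9) ≡ 9/18. 18⁻¹ ≡ 17 (mod 61), so λ ≡ 9·17 ≡ 31.
  x = λ² - 3 - 3 = 961 - 6 ≡ 40; y = λ·(3 - 40) - 9 ≡ 3. → (40, 3)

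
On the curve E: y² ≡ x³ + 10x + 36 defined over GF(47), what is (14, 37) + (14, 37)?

(28, 15)

tangent at (14, 37): λ = (3·14² + 10)/(2·37) ≡ 34/27. 27⁻¹ ≡ 7 (mod 47) since 27·7 = 189 ≡ 1, so λ ≡ 34·7 ≡ 3.
  x = λ² - 14 - 14 = 9 - 28 ≡ 28; y = λ·(14 - 28) - 37 ≡ 15. → (28, 15)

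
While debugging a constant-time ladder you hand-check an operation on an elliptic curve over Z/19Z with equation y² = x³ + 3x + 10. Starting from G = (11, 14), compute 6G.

Repeated addition: build up to 6G.
2G: tangent at (11, 14): λ = (3·11² + 3)/(2·14) ≡ 5/9. 9⁻¹ ≡ 17 (mod 19), so λ ≡ 5·17 ≡ 9.
  x = λ² - 11 - 11 = 81 - 22 ≡ 2; y = λ·(11 - 2) - 14 ≡ 10. → (2, 10)
3G: (2, 10) + (11, 14). λ = (14 - 10)/(11 - 2) ≡ 4/9 mod 19. 9⁻¹ ≡ 17 (mod 19), so λ ≡ 11.
  x = λ² - 2 - 11 = 121 - 13 ≡ 13; y = λ·(2 - 13) - 10 ≡ 2. → (13, 2)
4G: (13, 2) + (11, 14). λ = (14 - 2)/(11 - 13) ≡ 12/17 mod 19. 17⁻¹ ≡ 9 (mod 19) since 17·9 = 153 ≡ 1, so λ ≡ 13.
  x = λ² - 13 - 11 = 169 - 24 ≡ 12; y = λ·(13 - 12) - 2 ≡ 11. → (12, 11)
5G: (12, 11) + (11, 14). λ = (14 - 11)/(11 - 12) ≡ 3/18 mod 19. 18⁻¹ ≡ 18 (mod 19) since 18·18 = 324 ≡ 1, so λ ≡ 16.
  x = λ² - 12 - 11 = 256 - 23 ≡ 5; y = λ·(12 - 5) - 11 ≡ 6. → (5, 6)
6G: (5, 6) + (11, 14). λ = (14 - 6)/(11 - 5) ≡ 8/6 mod 19. 6⁻¹ ≡ 16 (mod 19), so λ ≡ 14.
  x = λ² - 5 - 11 = 196 - 16 ≡ 9; y = λ·(5 - 9) - 6 ≡ 14. → (9, 14)

(9, 14)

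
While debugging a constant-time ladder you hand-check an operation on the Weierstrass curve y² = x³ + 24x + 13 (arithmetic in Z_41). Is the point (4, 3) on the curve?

y² = 3² ≡ 9; x³ + 24x + 13 = 173 ≡ 9 (mod 41). 9 = 9.

yes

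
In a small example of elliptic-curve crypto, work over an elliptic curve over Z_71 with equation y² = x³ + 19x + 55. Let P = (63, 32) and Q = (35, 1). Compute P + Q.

(63, 32) + (35, 1). λ = (1 - 32)/(35 - 63) ≡ 40/43 mod 71. 43⁻¹ ≡ 38 (mod 71) since 43·38 = 1634 ≡ 1, so λ ≡ 29.
  x = λ² - 63 - 35 = 841 - 98 ≡ 33; y = λ·(63 - 33) - 32 ≡ 57. → (33, 57)

(33, 57)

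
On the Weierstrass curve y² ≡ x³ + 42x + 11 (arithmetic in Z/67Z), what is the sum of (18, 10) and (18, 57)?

O

The two points share x = 18 and their y-coordinates satisfy 10 + 57 ≡ 0 (mod 67), so they are inverses. Their sum is O.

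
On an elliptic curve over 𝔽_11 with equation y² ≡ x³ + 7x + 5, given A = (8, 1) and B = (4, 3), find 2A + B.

(2, 4)

First 2A:
Repeated addition: build up to 2A.
2A: tangent at (8, 1): λ = (3·8² + 7)/(2·1) ≡ 1/2. 2⁻¹ ≡ 6 (mod 11), so λ ≡ 1·6 ≡ 6.
  x = λ² - 8 - 8 = 36 - 16 ≡ 9; y = λ·(8 - 9) - 1 ≡ 4. → (9, 4)
2A = (9, 4).
Finally 2A + B:
(9, 4) + (4, 3). λ = (3 - 4)/(4 - 9) ≡ 10/6 mod 11. 6⁻¹ ≡ 2 (mod 11), so λ ≡ 9.
  x = λ² - 9 - 4 = 81 - 13 ≡ 2; y = λ·(9 - 2) - 4 ≡ 4. → (2, 4)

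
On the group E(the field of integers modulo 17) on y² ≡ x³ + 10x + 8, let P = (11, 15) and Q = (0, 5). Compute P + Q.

(11, 15) + (0, 5). λ = (5 - 15)/(0 - 11) ≡ 7/6 mod 17. 6⁻¹ ≡ 3 (mod 17) since 6·3 = 18 ≡ 1, so λ ≡ 4.
  x = λ² - 11 - 0 = 16 - 11 ≡ 5; y = λ·(11 - 5) - 15 ≡ 9. → (5, 9)

(5, 9)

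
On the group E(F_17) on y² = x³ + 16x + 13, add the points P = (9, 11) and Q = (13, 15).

(13, 2)

(9, 11) + (13, 15). λ = (15 - 11)/(13 - 9) ≡ 4/4 mod 17. 4⁻¹ ≡ 13 (mod 17) since 4·13 = 52 ≡ 1, so λ ≡ 1.
  x = λ² - 9 - 13 = 1 - 22 ≡ 13; y = λ·(9 - 13) - 11 ≡ 2. → (13, 2)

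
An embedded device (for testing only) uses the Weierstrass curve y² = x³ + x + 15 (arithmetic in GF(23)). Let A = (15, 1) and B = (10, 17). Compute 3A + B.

(22, 6)

First 3A:
Repeated addition: build up to 3A.
2A: tangent at (15, 1): λ = (3·15² + 1)/(2·1) ≡ 9/2. 2⁻¹ ≡ 12 (mod 23), so λ ≡ 9·12 ≡ 16.
  x = λ² - 15 - 15 = 256 - 30 ≡ 19; y = λ·(15 - 19) - 1 ≡ 4. → (19, 4)
3A: (19, 4) + (15, 1). λ = (1 - 4)/(15 - 19) ≡ 20/19 mod 23. 19⁻¹ ≡ 17 (mod 23) since 19·17 = 323 ≡ 1, so λ ≡ 18.
  x = λ² - 19 - 15 = 324 - 34 ≡ 14; y = λ·(19 - 14) - 4 ≡ 17. → (14, 17)
3A = (14, 17).
Finally 3A + B:
(14, 17) + (10, 17). λ = (17 - 17)/(10 - 14) ≡ 0/19 mod 23. 19⁻¹ ≡ 17 (mod 23) since 19·17 = 323 ≡ 1, so λ ≡ 0.
  x = λ² - 14 - 10 = 0 - 24 ≡ 22; y = λ·(14 - 22) - 17 ≡ 6. → (22, 6)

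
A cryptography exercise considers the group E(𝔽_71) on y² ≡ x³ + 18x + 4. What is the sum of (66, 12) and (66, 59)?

The two points share x = 66 and their y-coordinates satisfy 12 + 59 ≡ 0 (mod 71), so they are inverses. Their sum is O.

O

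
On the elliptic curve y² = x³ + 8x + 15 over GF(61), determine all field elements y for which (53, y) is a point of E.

x³ + 8x + 15 = 149316 ≡ 49 (mod 61).
Square roots of 49 mod 61: 7 and 54 (since 7² = 49 ≡ 49).

7, 54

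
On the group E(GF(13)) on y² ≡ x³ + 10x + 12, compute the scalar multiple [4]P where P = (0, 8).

(11, 7)

Double-and-add on 4 = (100)₂. Start with P = (0, 8) for the leading 1-bit.
double: tangent at (0, 8): λ = (3·0² + 10)/(2·8) ≡ 10/3. 3⁻¹ ≡ 9 (mod 13) since 3·9 = 27 ≡ 1, so λ ≡ 10·9 ≡ 12.
  x = λ² - 0 - 0 = 144 - 0 ≡ 1; y = λ·(0 - 1) - 8 ≡ 6. → (1, 6)
double: tangent at (1, 6): λ = (3·1² + 10)/(2·6) ≡ 0/12. 12⁻¹ ≡ 12 (mod 13) since 12·12 = 144 ≡ 1, so λ ≡ 0·12 ≡ 0.
  x = λ² - 1 - 1 = 0 - 2 ≡ 11; y = λ·(1 - 11) - 6 ≡ 7. → (11, 7)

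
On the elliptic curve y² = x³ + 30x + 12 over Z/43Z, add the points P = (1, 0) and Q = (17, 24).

(1, 0) + (17, 24). λ = (24 - 0)/(17 - 1) ≡ 24/16 mod 43. 16⁻¹ ≡ 35 (mod 43) since 16·35 = 560 ≡ 1, so λ ≡ 23.
  x = λ² - 1 - 17 = 529 - 18 ≡ 38; y = λ·(1 - 38) - 0 ≡ 9. → (38, 9)

(38, 9)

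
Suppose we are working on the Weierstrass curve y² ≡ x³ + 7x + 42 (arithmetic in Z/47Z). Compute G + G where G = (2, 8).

(2, 39)

tangent at (2, 8): λ = (3·2² + 7)/(2·8) ≡ 19/16. 16⁻¹ ≡ 3 (mod 47) since 16·3 = 48 ≡ 1, so λ ≡ 19·3 ≡ 10.
  x = λ² - 2 - 2 = 100 - 4 ≡ 2; y = λ·(2 - 2) - 8 ≡ 39. → (2, 39)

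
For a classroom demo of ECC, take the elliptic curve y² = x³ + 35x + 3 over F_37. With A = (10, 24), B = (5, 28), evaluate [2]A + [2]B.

(5, 9)

First 2A:
Repeated addition: build up to 2A.
2A: tangent at (10, 24): λ = (3·10² + 35)/(2·24) ≡ 2/11. 11⁻¹ ≡ 27 (mod 37), so λ ≡ 2·27 ≡ 17.
  x = λ² - 10 - 10 = 289 - 20 ≡ 10; y = λ·(10 - 10) - 24 ≡ 13. → (10, 13)
2A = (10, 13).
Next 2B:
Repeated addition: build up to 2B.
2B: tangent at (5, 28): λ = (3·5² + 35)/(2·28) ≡ 36/19. 19⁻¹ ≡ 2 (mod 37), so λ ≡ 36·2 ≡ 35.
  x = λ² - 5 - 5 = 1225 - 10 ≡ 31; y = λ·(5 - 31) - 28 ≡ 24. → (31, 24)
2B = (31, 24).
Finally 2A + 2B:
(10, 13) + (31, 24). λ = (24 - 13)/(31 - 10) ≡ 11/21 mod 37. 21⁻¹ ≡ 30 (mod 37), so λ ≡ 34.
  x = λ² - 10 - 31 = 1156 - 41 ≡ 5; y = λ·(10 - 5) - 13 ≡ 9. → (5, 9)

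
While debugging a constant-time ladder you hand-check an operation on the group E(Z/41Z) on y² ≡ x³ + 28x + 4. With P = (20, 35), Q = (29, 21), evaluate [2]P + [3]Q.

First 2P:
Repeated addition: build up to 2P.
2P: tangent at (20, 35): λ = (3·20² + 28)/(2·35) ≡ 39/29. 29⁻¹ ≡ 17 (mod 41), so λ ≡ 39·17 ≡ 7.
  x = λ² - 20 - 20 = 49 - 40 ≡ 9; y = λ·(20 - 9) - 35 ≡ 1. → (9, 1)
2P = (9, 1).
Next 3Q:
Repeated addition: build up to 3Q.
2Q: tangent at (29, 21): λ = (3·29² + 28)/(2·21) ≡ 9/1. 1⁻¹ ≡ 1 (mod 41), so λ ≡ 9·1 ≡ 9.
  x = λ² - 29 - 29 = 81 - 58 ≡ 23; y = λ·(29 - 23) - 21 ≡ 33. → (23, 33)
3Q: (23, 33) + (29, 21). λ = (21 - 33)/(29 - 23) ≡ 29/6 mod 41. 6⁻¹ ≡ 7 (mod 41) since 6·7 = 42 ≡ 1, so λ ≡ 39.
  x = λ² - 23 - 29 = 1521 - 52 ≡ 34; y = λ·(23 - 34) - 33 ≡ 30. → (34, 30)
3Q = (34, 30).
Finally 2P + 3Q:
(9, 1) + (34, 30). λ = (30 - 1)/(34 - 9) ≡ 29/25 mod 41. 25⁻¹ ≡ 23 (mod 41), so λ ≡ 11.
  x = λ² - 9 - 34 = 121 - 43 ≡ 37; y = λ·(9 - 37) - 1 ≡ 19. → (37, 19)

(37, 19)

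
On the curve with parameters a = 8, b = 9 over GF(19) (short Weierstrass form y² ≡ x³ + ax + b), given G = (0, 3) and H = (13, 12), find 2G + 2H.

(0, 3)

First 2G:
Repeated addition: build up to 2G.
2G: tangent at (0, 3): λ = (3·0² + 8)/(2·3) ≡ 8/6. 6⁻¹ ≡ 16 (mod 19), so λ ≡ 8·16 ≡ 14.
  x = λ² - 0 - 0 = 196 - 0 ≡ 6; y = λ·(0 - 6) - 3 ≡ 8. → (6, 8)
2G = (6, 8).
Next 2H:
Repeated addition: build up to 2H.
2H: tangent at (13, 12): λ = (3·13² + 8)/(2·12) ≡ 2/5. 5⁻¹ ≡ 4 (mod 19), so λ ≡ 2·4 ≡ 8.
  x = λ² - 13 - 13 = 64 - 26 ≡ 0; y = λ·(13 - 0) - 12 ≡ 16. → (0, 16)
2H = (0, 16).
Finally 2G + 2H:
(6, 8) + (0, 16). λ = (16 - 8)/(0 - 6) ≡ 8/13 mod 19. 13⁻¹ ≡ 3 (mod 19), so λ ≡ 5.
  x = λ² - 6 - 0 = 25 - 6 ≡ 0; y = λ·(6 - 0) - 8 ≡ 3. → (0, 3)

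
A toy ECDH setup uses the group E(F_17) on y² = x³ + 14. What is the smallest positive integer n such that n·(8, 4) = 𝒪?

2P: tangent at (8, 4): λ = (3·8² + 0)/(2·4) ≡ 5/8. 8⁻¹ ≡ 15 (mod 17) since 8·15 = 120 ≡ 1, so λ ≡ 5·15 ≡ 7.
  x = λ² - 8 - 8 = 49 - 16 ≡ 16; y = λ·(8 - 16) - 4 ≡ 8. → (16, 8)
3P: (16, 8) + (8, 4). λ = (4 - 8)/(8 - 16) ≡ 13/9 mod 17. 9⁻¹ ≡ 2 (mod 17), so λ ≡ 9.
  x = λ² - 16 - 8 = 81 - 24 ≡ 6; y = λ·(16 - 6) - 8 ≡ 14. → (6, 14)
4P: (6, 14) + (8, 4). λ = (4 - 14)/(8 - 6) ≡ 7/2 mod 17. 2⁻¹ ≡ 9 (mod 17), so λ ≡ 12.
  x = λ² - 6 - 8 = 144 - 14 ≡ 11; y = λ·(6 - 11) - 14 ≡ 11. → (11, 11)
5P: (11, 11) + (8, 4). λ = (4 - 11)/(8 - 11) ≡ 10/14 mod 17. 14⁻¹ ≡ 11 (mod 17) since 14·11 = 154 ≡ 1, so λ ≡ 8.
  x = λ² - 11 - 8 = 64 - 19 ≡ 11; y = λ·(11 - 11) - 11 ≡ 6. → (11, 6)
6P: (11, 6) + (8, 4). λ = (4 - 6)/(8 - 11) ≡ 15/14 mod 17. 14⁻¹ ≡ 11 (mod 17), so λ ≡ 12.
  x = λ² - 11 - 8 = 144 - 19 ≡ 6; y = λ·(11 - 6) - 6 ≡ 3. → (6, 3)
7P: (6, 3) + (8, 4). λ = (4 - 3)/(8 - 6) ≡ 1/2 mod 17. 2⁻¹ ≡ 9 (mod 17), so λ ≡ 9.
  x = λ² - 6 - 8 = 81 - 14 ≡ 16; y = λ·(6 - 16) - 3 ≡ 9. → (16, 9)
8P: (16, 9) + (8, 4). λ = (4 - 9)/(8 - 16) ≡ 12/9 mod 17. 9⁻¹ ≡ 2 (mod 17), so λ ≡ 7.
  x = λ² - 16 - 8 = 49 - 24 ≡ 8; y = λ·(16 - 8) - 9 ≡ 13. → (8, 13)
9P: (8, 13) + (8, 4): same x and y₁ ≡ -y₂, so the sum is 𝒪.
9P = 𝒪, so the order is 9.

9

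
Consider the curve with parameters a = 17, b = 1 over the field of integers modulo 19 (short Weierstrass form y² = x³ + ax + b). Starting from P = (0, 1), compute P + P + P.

Repeated addition: build up to 3P.
2P: tangent at (0, 1): λ = (3·0² + 17)/(2·1) ≡ 17/2. 2⁻¹ ≡ 10 (mod 19), so λ ≡ 17·10 ≡ 18.
  x = λ² - 0 - 0 = 324 - 0 ≡ 1; y = λ·(0 - 1) - 1 ≡ 0. → (1, 0)
3P: (1, 0) + (0, 1). λ = (1 - 0)/(0 - 1) ≡ 1/18 mod 19. 18⁻¹ ≡ 18 (mod 19), so λ ≡ 18.
  x = λ² - 1 - 0 = 324 - 1 ≡ 0; y = λ·(1 - 0) - 0 ≡ 18. → (0, 18)

(0, 18)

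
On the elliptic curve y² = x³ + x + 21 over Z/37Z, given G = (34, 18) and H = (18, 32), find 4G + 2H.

(16, 10)

First 4G:
Double-and-add on 4 = (100)₂. Start with G = (34, 18) for the leading 1-bit.
double: tangent at (34, 18): λ = (3·34² + 1)/(2·18) ≡ 28/36. 36⁻¹ ≡ 36 (mod 37) since 36·36 = 1296 ≡ 1, so λ ≡ 28·36 ≡ 9.
  x = λ² - 34 - 34 = 81 - 68 ≡ 13; y = λ·(34 - 13) - 18 ≡ 23. → (13, 23)
double: tangent at (13, 23): λ = (3·13² + 1)/(2·23) ≡ 27/9. 9⁻¹ ≡ 33 (mod 37), so λ ≡ 27·33 ≡ 3.
  x = λ² - 13 - 13 = 9 - 26 ≡ 20; y = λ·(13 - 20) - 23 ≡ 30. → (20, 30)
4G = (20, 30).
Next 2H:
Repeated addition: build up to 2H.
2H: tangent at (18, 32): λ = (3·18² + 1)/(2·32) ≡ 11/27. 27⁻¹ ≡ 11 (mod 37) since 27·11 = 297 ≡ 1, so λ ≡ 11·11 ≡ 10.
  x = λ² - 18 - 18 = 100 - 36 ≡ 27; y = λ·(18 - 27) - 32 ≡ 26. → (27, 26)
2H = (27, 26).
Finally 4G + 2H:
(20, 30) + (27, 26). λ = (26 - 30)/(27 - 20) ≡ 33/7 mod 37. 7⁻¹ ≡ 16 (mod 37), so λ ≡ 10.
  x = λ² - 20 - 27 = 100 - 47 ≡ 16; y = λ·(20 - 16) - 30 ≡ 10. → (16, 10)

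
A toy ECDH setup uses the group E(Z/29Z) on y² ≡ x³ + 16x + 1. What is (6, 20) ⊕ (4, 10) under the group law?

(15, 22)

(6, 20) + (4, 10). λ = (10 - 20)/(4 - 6) ≡ 19/27 mod 29. 27⁻¹ ≡ 14 (mod 29) since 27·14 = 378 ≡ 1, so λ ≡ 5.
  x = λ² - 6 - 4 = 25 - 10 ≡ 15; y = λ·(6 - 15) - 20 ≡ 22. → (15, 22)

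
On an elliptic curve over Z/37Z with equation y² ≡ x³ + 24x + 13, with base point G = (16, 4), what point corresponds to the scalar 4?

Repeated addition: build up to 4G.
2G: tangent at (16, 4): λ = (3·16² + 24)/(2·4) ≡ 15/8. 8⁻¹ ≡ 14 (mod 37), so λ ≡ 15·14 ≡ 25.
  x = λ² - 16 - 16 = 625 - 32 ≡ 1; y = λ·(16 - 1) - 4 ≡ 1. → (1, 1)
3G: (1, 1) + (16, 4). λ = (4 - 1)/(16 - 1) ≡ 3/15 mod 37. 15⁻¹ ≡ 5 (mod 37) since 15·5 = 75 ≡ 1, so λ ≡ 15.
  x = λ² - 1 - 16 = 225 - 17 ≡ 23; y = λ·(1 - 23) - 1 ≡ 2. → (23, 2)
4G: (23, 2) + (16, 4). λ = (4 - 2)/(16 - 23) ≡ 2/30 mod 37. 30⁻¹ ≡ 21 (mod 37), so λ ≡ 5.
  x = λ² - 23 - 16 = 25 - 39 ≡ 23; y = λ·(23 - 23) - 2 ≡ 35. → (23, 35)

(23, 35)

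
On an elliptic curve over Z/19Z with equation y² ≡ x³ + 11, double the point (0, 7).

tangent at (0, 7): λ = (3·0² + 0)/(2·7) ≡ 0/14. 14⁻¹ ≡ 15 (mod 19), so λ ≡ 0·15 ≡ 0.
  x = λ² - 0 - 0 = 0 - 0 ≡ 0; y = λ·(0 - 0) - 7 ≡ 12. → (0, 12)

(0, 12)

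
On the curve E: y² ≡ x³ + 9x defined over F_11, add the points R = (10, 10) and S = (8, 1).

(5, 7)

(10, 10) + (8, 1). λ = (1 - 10)/(8 - 10) ≡ 2/9 mod 11. 9⁻¹ ≡ 5 (mod 11), so λ ≡ 10.
  x = λ² - 10 - 8 = 100 - 18 ≡ 5; y = λ·(10 - 5) - 10 ≡ 7. → (5, 7)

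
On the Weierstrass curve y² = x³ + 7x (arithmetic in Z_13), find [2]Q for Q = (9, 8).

tangent at (9, 8): λ = (3·9² + 7)/(2·8) ≡ 3/3. 3⁻¹ ≡ 9 (mod 13) since 3·9 = 27 ≡ 1, so λ ≡ 3·9 ≡ 1.
  x = λ² - 9 - 9 = 1 - 18 ≡ 9; y = λ·(9 - 9) - 8 ≡ 5. → (9, 5)

(9, 5)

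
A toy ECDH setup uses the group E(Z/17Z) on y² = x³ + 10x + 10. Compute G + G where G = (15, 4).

tangent at (15, 4): λ = (3·15² + 10)/(2·4) ≡ 5/8. 8⁻¹ ≡ 15 (mod 17) since 8·15 = 120 ≡ 1, so λ ≡ 5·15 ≡ 7.
  x = λ² - 15 - 15 = 49 - 30 ≡ 2; y = λ·(15 - 2) - 4 ≡ 2. → (2, 2)

(2, 2)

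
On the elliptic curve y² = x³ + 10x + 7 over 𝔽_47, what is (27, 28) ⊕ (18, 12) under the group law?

(27, 28) + (18, 12). λ = (12 - 28)/(18 - 27) ≡ 31/38 mod 47. 38⁻¹ ≡ 26 (mod 47), so λ ≡ 7.
  x = λ² - 27 - 18 = 49 - 45 ≡ 4; y = λ·(27 - 4) - 28 ≡ 39. → (4, 39)

(4, 39)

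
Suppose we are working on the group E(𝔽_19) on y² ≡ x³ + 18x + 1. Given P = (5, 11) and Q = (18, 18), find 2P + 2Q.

(5, 8)

First 2P:
Repeated addition: build up to 2P.
2P: tangent at (5, 11): λ = (3·5² + 18)/(2·11) ≡ 17/3. 3⁻¹ ≡ 13 (mod 19) since 3·13 = 39 ≡ 1, so λ ≡ 17·13 ≡ 12.
  x = λ² - 5 - 5 = 144 - 10 ≡ 1; y = λ·(5 - 1) - 11 ≡ 18. → (1, 18)
2P = (1, 18).
Next 2Q:
Repeated addition: build up to 2Q.
2Q: tangent at (18, 18): λ = (3·18² + 18)/(2·18) ≡ 2/17. 17⁻¹ ≡ 9 (mod 19), so λ ≡ 2·9 ≡ 18.
  x = λ² - 18 - 18 = 324 - 36 ≡ 3; y = λ·(18 - 3) - 18 ≡ 5. → (3, 5)
2Q = (3, 5).
Finally 2P + 2Q:
(1, 18) + (3, 5). λ = (5 - 18)/(3 - 1) ≡ 6/2 mod 19. 2⁻¹ ≡ 10 (mod 19), so λ ≡ 3.
  x = λ² - 1 - 3 = 9 - 4 ≡ 5; y = λ·(1 - 5) - 18 ≡ 8. → (5, 8)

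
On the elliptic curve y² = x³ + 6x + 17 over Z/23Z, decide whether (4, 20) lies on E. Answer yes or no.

y² = 20² ≡ 9; x³ + 6x + 17 = 105 ≡ 13 (mod 23). 9 ≠ 13.

no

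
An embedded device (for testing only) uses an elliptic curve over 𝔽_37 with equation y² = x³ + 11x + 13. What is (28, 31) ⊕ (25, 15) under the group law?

(28, 31) + (25, 15). λ = (15 - 31)/(25 - 28) ≡ 21/34 mod 37. 34⁻¹ ≡ 12 (mod 37), so λ ≡ 30.
  x = λ² - 28 - 25 = 900 - 53 ≡ 33; y = λ·(28 - 33) - 31 ≡ 4. → (33, 4)

(33, 4)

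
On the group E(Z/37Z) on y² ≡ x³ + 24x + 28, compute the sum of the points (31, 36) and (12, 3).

(21, 32)

(31, 36) + (12, 3). λ = (3 - 36)/(12 - 31) ≡ 4/18 mod 37. 18⁻¹ ≡ 35 (mod 37) since 18·35 = 630 ≡ 1, so λ ≡ 29.
  x = λ² - 31 - 12 = 841 - 43 ≡ 21; y = λ·(31 - 21) - 36 ≡ 32. → (21, 32)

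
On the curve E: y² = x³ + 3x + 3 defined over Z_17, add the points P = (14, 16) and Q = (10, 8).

(14, 16) + (10, 8). λ = (8 - 16)/(10 - 14) ≡ 9/13 mod 17. 13⁻¹ ≡ 4 (mod 17) since 13·4 = 52 ≡ 1, so λ ≡ 2.
  x = λ² - 14 - 10 = 4 - 24 ≡ 14; y = λ·(14 - 14) - 16 ≡ 1. → (14, 1)

(14, 1)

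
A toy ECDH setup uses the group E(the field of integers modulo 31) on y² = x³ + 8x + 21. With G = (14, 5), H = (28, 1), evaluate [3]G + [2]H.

First 3G:
Repeated addition: build up to 3G.
2G: tangent at (14, 5): λ = (3·14² + 8)/(2·5) ≡ 7/10. 10⁻¹ ≡ 28 (mod 31), so λ ≡ 7·28 ≡ 10.
  x = λ² - 14 - 14 = 100 - 28 ≡ 10; y = λ·(14 - 10) - 5 ≡ 4. → (10, 4)
3G: (10, 4) + (14, 5). λ = (5 - 4)/(14 - 10) ≡ 1/4 mod 31. 4⁻¹ ≡ 8 (mod 31) since 4·8 = 32 ≡ 1, so λ ≡ 8.
  x = λ² - 10 - 14 = 64 - 24 ≡ 9; y = λ·(10 - 9) - 4 ≡ 4. → (9, 4)
3G = (9, 4).
Next 2H:
Repeated addition: build up to 2H.
2H: tangent at (28, 1): λ = (3·28² + 8)/(2·1) ≡ 4/2. 2⁻¹ ≡ 16 (mod 31), so λ ≡ 4·16 ≡ 2.
  x = λ² - 28 - 28 = 4 - 56 ≡ 10; y = λ·(28 - 10) - 1 ≡ 4. → (10, 4)
2H = (10, 4).
Finally 3G + 2H:
(9, 4) + (10, 4). λ = (4 - 4)/(10 - 9) ≡ 0/1 mod 31. 1⁻¹ ≡ 1 (mod 31), so λ ≡ 0.
  x = λ² - 9 - 10 = 0 - 19 ≡ 12; y = λ·(9 - 12) - 4 ≡ 27. → (12, 27)

(12, 27)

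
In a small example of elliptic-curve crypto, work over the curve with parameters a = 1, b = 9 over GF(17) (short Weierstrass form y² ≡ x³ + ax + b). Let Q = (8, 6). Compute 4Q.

Double-and-add on 4 = (100)₂. Start with Q = (8, 6) for the leading 1-bit.
double: tangent at (8, 6): λ = (3·8² + 1)/(2·6) ≡ 6/12. 12⁻¹ ≡ 10 (mod 17) since 12·10 = 120 ≡ 1, so λ ≡ 6·10 ≡ 9.
  x = λ² - 8 - 8 = 81 - 16 ≡ 14; y = λ·(8 - 14) - 6 ≡ 8. → (14, 8)
double: tangent at (14, 8): λ = (3·14² + 1)/(2·8) ≡ 11/16. 16⁻¹ ≡ 16 (mod 17), so λ ≡ 11·16 ≡ 6.
  x = λ² - 14 - 14 = 36 - 28 ≡ 8; y = λ·(14 - 8) - 8 ≡ 11. → (8, 11)

(8, 11)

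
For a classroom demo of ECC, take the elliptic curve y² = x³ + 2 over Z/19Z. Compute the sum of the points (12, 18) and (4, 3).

(12, 18) + (4, 3). λ = (3 - 18)/(4 - 12) ≡ 4/11 mod 19. 11⁻¹ ≡ 7 (mod 19), so λ ≡ 9.
  x = λ² - 12 - 4 = 81 - 16 ≡ 8; y = λ·(12 - 8) - 18 ≡ 18. → (8, 18)

(8, 18)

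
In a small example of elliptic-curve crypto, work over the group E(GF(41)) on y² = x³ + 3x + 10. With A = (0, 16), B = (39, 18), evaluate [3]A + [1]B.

(37, 37)

First 3A:
Repeated addition: build up to 3A.
2A: tangent at (0, 16): λ = (3·0² + 3)/(2·16) ≡ 3/32. 32⁻¹ ≡ 9 (mod 41) since 32·9 = 288 ≡ 1, so λ ≡ 3·9 ≡ 27.
  x = λ² - 0 - 0 = 729 - 0 ≡ 32; y = λ·(0 - 32) - 16 ≡ 22. → (32, 22)
3A: (32, 22) + (0, 16). λ = (16 - 22)/(0 - 32) ≡ 35/9 mod 41. 9⁻¹ ≡ 32 (mod 41), so λ ≡ 13.
  x = λ² - 32 - 0 = 169 - 32 ≡ 14; y = λ·(32 - 14) - 22 ≡ 7. → (14, 7)
3A = (14, 7).
Finally 3A + B:
(14, 7) + (39, 18). λ = (18 - 7)/(39 - 14) ≡ 11/25 mod 41. 25⁻¹ ≡ 23 (mod 41) since 25·23 = 575 ≡ 1, so λ ≡ 7.
  x = λ² - 14 - 39 = 49 - 53 ≡ 37; y = λ·(14 - 37) - 7 ≡ 37. → (37, 37)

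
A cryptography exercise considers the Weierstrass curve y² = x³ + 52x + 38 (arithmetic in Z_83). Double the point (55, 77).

tangent at (55, 77): λ = (3·55² + 52)/(2·77) ≡ 80/71. 71⁻¹ ≡ 76 (mod 83), so λ ≡ 80·76 ≡ 21.
  x = λ² - 55 - 55 = 441 - 110 ≡ 82; y = λ·(55 - 82) - 77 ≡ 20. → (82, 20)

(82, 20)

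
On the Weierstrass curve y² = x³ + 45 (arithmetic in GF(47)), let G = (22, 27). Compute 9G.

Repeated addition: build up to 9G.
2G: tangent at (22, 27): λ = (3·22² + 0)/(2·27) ≡ 42/7. 7⁻¹ ≡ 27 (mod 47), so λ ≡ 42·27 ≡ 6.
  x = λ² - 22 - 22 = 36 - 44 ≡ 39; y = λ·(22 - 39) - 27 ≡ 12. → (39, 12)
3G: (39, 12) + (22, 27). λ = (27 - 12)/(22 - 39) ≡ 15/30 mod 47. 30⁻¹ ≡ 11 (mod 47) since 30·11 = 330 ≡ 1, so λ ≡ 24.
  x = λ² - 39 - 22 = 576 - 61 ≡ 45; y = λ·(39 - 45) - 12 ≡ 32. → (45, 32)
4G: (45, 32) + (22, 27). λ = (27 - 32)/(22 - 45) ≡ 42/24 mod 47. 24⁻¹ ≡ 2 (mod 47), so λ ≡ 37.
  x = λ² - 45 - 22 = 1369 - 67 ≡ 33; y = λ·(45 - 33) - 32 ≡ 36. → (33, 36)
5G: (33, 36) + (22, 27). λ = (27 - 36)/(22 - 33) ≡ 38/36 mod 47. 36⁻¹ ≡ 17 (mod 47), so λ ≡ 35.
  x = λ² - 33 - 22 = 1225 - 55 ≡ 42; y = λ·(33 - 42) - 36 ≡ 25. → (42, 25)
6G: (42, 25) + (22, 27). λ = (27 - 25)/(22 - 42) ≡ 2/27 mod 47. 27⁻¹ ≡ 7 (mod 47), so λ ≡ 14.
  x = λ² - 42 - 22 = 196 - 64 ≡ 38; y = λ·(42 - 38) - 25 ≡ 31. → (38, 31)
7G: (38, 31) + (22, 27). λ = (27 - 31)/(22 - 38) ≡ 43/31 mod 47. 31⁻¹ ≡ 44 (mod 47) since 31·44 = 1364 ≡ 1, so λ ≡ 12.
  x = λ² - 38 - 22 = 144 - 60 ≡ 37; y = λ·(38 - 37) - 31 ≡ 28. → (37, 28)
8G: (37, 28) + (22, 27). λ = (27 - 28)/(22 - 37) ≡ 46/32 mod 47. 32⁻¹ ≡ 25 (mod 47), so λ ≡ 22.
  x = λ² - 37 - 22 = 484 - 59 ≡ 2; y = λ·(37 - 2) - 28 ≡ 37. → (2, 37)
9G: (2, 37) + (22, 27). λ = (27 - 37)/(22 - 2) ≡ 37/20 mod 47. 20⁻¹ ≡ 40 (mod 47) since 20·40 = 800 ≡ 1, so λ ≡ 23.
  x = λ² - 2 - 22 = 529 - 24 ≡ 35; y = λ·(2 - 35) - 37 ≡ 3. → (35, 3)

(35, 3)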